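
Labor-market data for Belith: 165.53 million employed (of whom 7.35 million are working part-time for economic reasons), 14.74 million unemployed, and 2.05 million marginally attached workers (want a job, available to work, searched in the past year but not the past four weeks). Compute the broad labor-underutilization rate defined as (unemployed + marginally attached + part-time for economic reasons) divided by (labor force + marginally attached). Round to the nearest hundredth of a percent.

Broad underutilization rate ≈ 13.24%.

Labor force = 165.53 + 14.74 = 180.27 million.
Numerator = 14.74 + 2.05 + 7.35 = 24.14 million.
Denominator = 180.27 + 2.05 = 182.32 million.
Broad rate = 24.14 / 182.32 = 13.24%.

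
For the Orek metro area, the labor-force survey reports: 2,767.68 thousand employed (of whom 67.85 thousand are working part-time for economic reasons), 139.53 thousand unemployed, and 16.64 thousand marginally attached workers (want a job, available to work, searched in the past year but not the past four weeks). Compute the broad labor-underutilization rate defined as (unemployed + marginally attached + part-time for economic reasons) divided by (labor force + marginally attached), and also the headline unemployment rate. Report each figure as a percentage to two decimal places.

Labor force = 2,767.68 + 139.53 = 2,907.21 thousand.
Numerator = 139.53 + 16.64 + 67.85 = 224.02 thousand.
Denominator = 2,907.21 + 16.64 = 2,923.85 thousand.
Broad rate = 224.02 / 2,923.85 = 7.66%.
Headline unemployment rate = 139.53 / 2,907.21 = 4.80%.

Broad underutilization rate ≈ 7.66%; headline unemployment rate ≈ 4.80%.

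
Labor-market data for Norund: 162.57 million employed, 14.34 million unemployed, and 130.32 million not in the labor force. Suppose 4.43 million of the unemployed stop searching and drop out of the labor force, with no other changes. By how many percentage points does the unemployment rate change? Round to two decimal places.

The unemployment rate changes by −2.36 percentage points.

Initially, labor force = 162.57 + 14.34 = 176.91 million, so u = 14.34/176.91 = 8.11%.
After the change, unemployed and labor force both fall by 4.43 → E = 162.57, U = 9.91, labor force = 172.48 million.
New unemployment rate = 9.91 / 172.48 = 5.75%.
Change = 5.75% − 8.11% = −2.36 percentage points.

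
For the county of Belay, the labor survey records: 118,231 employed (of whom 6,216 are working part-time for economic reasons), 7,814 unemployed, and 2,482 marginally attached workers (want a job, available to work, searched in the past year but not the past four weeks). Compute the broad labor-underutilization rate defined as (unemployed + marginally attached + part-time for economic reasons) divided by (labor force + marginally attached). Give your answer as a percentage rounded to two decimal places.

Labor force = 118,231 + 7,814 = 126,045.
Numerator = 7,814 + 2,482 + 6,216 = 16,512.
Denominator = 126,045 + 2,482 = 128,527.
Broad rate = 16,512 / 128,527 = 12.85%.

Broad underutilization rate ≈ 12.85%.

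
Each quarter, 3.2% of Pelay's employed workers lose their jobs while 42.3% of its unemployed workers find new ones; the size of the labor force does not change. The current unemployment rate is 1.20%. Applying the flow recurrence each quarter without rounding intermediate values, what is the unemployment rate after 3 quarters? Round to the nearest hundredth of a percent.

With a fixed labor force, u_{t+1} = u_t + s·(1−u_t) − f·u_t = u_t·(1−s−f) + s.
Here 1−s−f = 0.545 and s = 0.032.
u_1 = 0.012000 × 0.545 + 0.032 = 0.038540.
u_2 = 0.038540 × 0.545 + 0.032 = 0.053004.
u_3 = 0.053004 × 0.545 + 0.032 = 0.060887.

Unemployment rate after three quarters ≈ 6.09%.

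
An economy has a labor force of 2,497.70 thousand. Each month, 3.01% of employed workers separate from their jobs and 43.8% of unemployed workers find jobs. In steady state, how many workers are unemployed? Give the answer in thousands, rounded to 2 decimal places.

About 160.61 thousand are unemployed in steady state.

Steady-state unemployment rate u* = s/(s+f) = 3.01/(3.01+43.8) = 0.064302.
Unemployed = u* × labor force = 0.064302 × 2,497.70 ≈ 160.61 thousand.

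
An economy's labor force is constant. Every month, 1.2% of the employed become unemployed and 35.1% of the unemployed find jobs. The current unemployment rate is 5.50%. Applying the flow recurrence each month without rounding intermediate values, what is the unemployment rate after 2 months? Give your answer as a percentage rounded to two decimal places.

With a fixed labor force, u_{t+1} = u_t + s·(1−u_t) − f·u_t = u_t·(1−s−f) + s.
Here 1−s−f = 0.637 and s = 0.012.
u_1 = 0.055000 × 0.637 + 0.012 = 0.047035.
u_2 = 0.047035 × 0.637 + 0.012 = 0.041961.

Unemployment rate after two months ≈ 4.20%.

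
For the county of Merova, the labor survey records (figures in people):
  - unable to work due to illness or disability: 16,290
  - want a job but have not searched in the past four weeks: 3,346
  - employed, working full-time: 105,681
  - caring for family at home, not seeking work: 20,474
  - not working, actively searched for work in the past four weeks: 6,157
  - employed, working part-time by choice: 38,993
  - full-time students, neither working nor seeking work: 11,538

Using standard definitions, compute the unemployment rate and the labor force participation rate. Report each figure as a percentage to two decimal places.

Employed = 105,681 + 38,993 = 144,674.
Unemployed = 6,157.
Labor force = 144,674 + 6,157 = 150,831.
Not in labor force = 16,290 + 3,346 + 20,474 + 11,538 = 51,648 (those not working and not actively searching are outside the labor force — including those who want a job but have given up searching).
Civilian working-age population = 150,831 + 51,648 = 202,479.
Unemployment rate = 6,157 / 150,831 = 4.08%.
Labor force participation rate = 150,831 / 202,479 = 74.49%.

Unemployment rate ≈ 4.08%; labor force participation rate ≈ 74.49%.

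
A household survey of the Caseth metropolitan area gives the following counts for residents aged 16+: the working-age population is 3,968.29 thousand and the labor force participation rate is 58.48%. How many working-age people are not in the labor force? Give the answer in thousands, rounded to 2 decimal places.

Share not in the labor force = 1 − 0.5848 = 0.4152.
Not in labor force = 0.4152 × 3,968.29 ≈ 1,647.63 thousand.

About 1,647.63 thousand are not in the labor force.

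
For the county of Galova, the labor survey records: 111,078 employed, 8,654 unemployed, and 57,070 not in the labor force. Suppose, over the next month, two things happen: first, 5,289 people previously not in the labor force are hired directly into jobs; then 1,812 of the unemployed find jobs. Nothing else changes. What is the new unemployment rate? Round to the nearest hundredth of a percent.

Initially, labor force = 111,078 + 8,654 = 119,732, so u = 8,654/119,732 = 7.23%.
After the first change, employed and labor force both rise by 5,289; unemployed unchanged → E = 116,367, U = 8,654, labor force = 125,021.
After the second change, unemployed falls and employed rises by 1,812; labor force unchanged → E = 118,179, U = 6,842, labor force = 125,021.
New unemployment rate = 6,842 / 125,021 = 5.47%.

New unemployment rate ≈ 5.47%.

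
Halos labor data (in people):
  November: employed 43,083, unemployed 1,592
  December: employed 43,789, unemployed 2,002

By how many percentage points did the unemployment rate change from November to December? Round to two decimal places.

November: labor force = 43,083 + 1,592 = 44,675; u = 1,592/44,675 = 3.56%.
December: labor force = 43,789 + 2,002 = 45,791; u = 2,002/45,791 = 4.37%.
Change = 4.37% − 3.56% = +0.81 pp.

The unemployment rate changed by +0.81 percentage points.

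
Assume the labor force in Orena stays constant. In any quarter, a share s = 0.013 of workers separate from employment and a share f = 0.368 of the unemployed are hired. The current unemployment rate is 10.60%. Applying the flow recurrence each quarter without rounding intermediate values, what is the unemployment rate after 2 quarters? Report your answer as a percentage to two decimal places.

With a fixed labor force, u_{t+1} = u_t + s·(1−u_t) − f·u_t = u_t·(1−s−f) + s.
Here 1−s−f = 0.619 and s = 0.013.
u_1 = 0.106000 × 0.619 + 0.013 = 0.078614.
u_2 = 0.078614 × 0.619 + 0.013 = 0.061662.

Unemployment rate after two quarters ≈ 6.17%.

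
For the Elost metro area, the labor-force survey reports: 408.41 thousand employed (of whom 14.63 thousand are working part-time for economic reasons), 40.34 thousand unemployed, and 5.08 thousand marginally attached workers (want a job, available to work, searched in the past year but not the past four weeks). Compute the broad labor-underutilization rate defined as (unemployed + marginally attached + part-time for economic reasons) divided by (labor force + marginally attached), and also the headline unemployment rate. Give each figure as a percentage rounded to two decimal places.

Labor force = 408.41 + 40.34 = 448.75 thousand.
Numerator = 40.34 + 5.08 + 14.63 = 60.05 thousand.
Denominator = 448.75 + 5.08 = 453.83 thousand.
Broad rate = 60.05 / 453.83 = 13.23%.
Headline unemployment rate = 40.34 / 448.75 = 8.99%.

Broad underutilization rate ≈ 13.23%; headline unemployment rate ≈ 8.99%.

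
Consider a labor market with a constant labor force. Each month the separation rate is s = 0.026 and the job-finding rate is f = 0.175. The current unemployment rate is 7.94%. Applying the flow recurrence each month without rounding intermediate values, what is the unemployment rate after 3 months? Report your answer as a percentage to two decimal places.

With a fixed labor force, u_{t+1} = u_t + s·(1−u_t) − f·u_t = u_t·(1−s−f) + s.
Here 1−s−f = 0.799 and s = 0.026.
u_1 = 0.079400 × 0.799 + 0.026 = 0.089441.
u_2 = 0.089441 × 0.799 + 0.026 = 0.097463.
u_3 = 0.097463 × 0.799 + 0.026 = 0.103873.

Unemployment rate after three months ≈ 10.39%.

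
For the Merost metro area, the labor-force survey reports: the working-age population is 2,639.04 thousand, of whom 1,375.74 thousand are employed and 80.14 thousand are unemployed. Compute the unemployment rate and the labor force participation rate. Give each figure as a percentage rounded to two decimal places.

Labor force = employed + unemployed = 1,375.74 + 80.14 = 1,455.88 thousand.
Unemployment rate = 80.14 / 1,455.88 = 5.50%.
Labor force participation rate = 1,455.88 / 2,639.04 = 55.17%.

Unemployment rate ≈ 5.50%; labor force participation rate ≈ 55.17%.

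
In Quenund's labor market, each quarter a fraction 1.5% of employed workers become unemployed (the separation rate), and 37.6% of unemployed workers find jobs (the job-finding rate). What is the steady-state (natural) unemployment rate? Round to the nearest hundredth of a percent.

At steady state the flows balance: s·E = f·U, so U/(E+U) = s/(s+f).
u* = 1.5 / (1.5 + 37.6) = 1.5 / 39.10 = 3.84%.

Steady-state unemployment rate ≈ 3.84%.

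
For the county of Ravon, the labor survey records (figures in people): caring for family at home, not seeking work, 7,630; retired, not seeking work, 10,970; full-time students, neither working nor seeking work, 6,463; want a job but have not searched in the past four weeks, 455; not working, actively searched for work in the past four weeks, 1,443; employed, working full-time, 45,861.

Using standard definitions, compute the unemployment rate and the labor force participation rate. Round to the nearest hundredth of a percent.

Employed = 45,861.
Unemployed = 1,443.
Labor force = 45,861 + 1,443 = 47,304.
Not in labor force = 7,630 + 10,970 + 6,463 + 455 = 25,518 (those not working and not actively searching are outside the labor force — including those who want a job but have given up searching).
Civilian working-age population = 47,304 + 25,518 = 72,822.
Unemployment rate = 1,443 / 47,304 = 3.05%.
Labor force participation rate = 47,304 / 72,822 = 64.96%.

Unemployment rate ≈ 3.05%; labor force participation rate ≈ 64.96%.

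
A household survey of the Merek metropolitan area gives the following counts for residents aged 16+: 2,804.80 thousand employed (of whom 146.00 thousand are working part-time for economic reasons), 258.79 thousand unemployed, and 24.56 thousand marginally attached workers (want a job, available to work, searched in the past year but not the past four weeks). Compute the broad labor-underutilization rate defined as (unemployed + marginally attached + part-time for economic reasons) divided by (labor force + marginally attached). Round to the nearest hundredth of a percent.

Labor force = 2,804.80 + 258.79 = 3,063.59 thousand.
Numerator = 258.79 + 24.56 + 146.00 = 429.35 thousand.
Denominator = 3,063.59 + 24.56 = 3,088.15 thousand.
Broad rate = 429.35 / 3,088.15 = 13.90%.

Broad underutilization rate ≈ 13.90%.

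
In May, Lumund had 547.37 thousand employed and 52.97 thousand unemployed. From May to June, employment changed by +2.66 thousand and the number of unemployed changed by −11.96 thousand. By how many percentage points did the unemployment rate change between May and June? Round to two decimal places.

May: labor force = 547.37 + 52.97 = 600.34; u = 52.97/600.34 = 8.82%.
June: labor force = 550.03 + 41.01 = 591.04; u = 41.01/591.04 = 6.94%.
Change = 6.94% − 8.82% = −1.88 pp.

The unemployment rate changed by −1.88 percentage points.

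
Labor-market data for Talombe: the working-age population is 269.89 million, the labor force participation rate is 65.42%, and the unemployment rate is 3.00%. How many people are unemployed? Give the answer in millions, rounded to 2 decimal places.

Labor force = 0.6542 × 269.89 = 176.56 million.
Unemployed = 0.0300 × 176.56 ≈ 5.30 million.

About 5.30 million are unemployed.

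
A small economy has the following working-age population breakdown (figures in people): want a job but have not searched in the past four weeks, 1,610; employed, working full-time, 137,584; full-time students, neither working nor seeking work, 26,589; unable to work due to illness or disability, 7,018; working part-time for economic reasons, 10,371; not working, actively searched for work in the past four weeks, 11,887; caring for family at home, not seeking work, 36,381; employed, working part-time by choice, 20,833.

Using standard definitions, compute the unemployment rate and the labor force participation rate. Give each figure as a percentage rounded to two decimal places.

Employed = 137,584 + 10,371 + 20,833 = 168,788 (anyone who worked, including part-time for economic reasons, counts as employed).
Unemployed = 11,887.
Labor force = 168,788 + 11,887 = 180,675.
Not in labor force = 1,610 + 26,589 + 7,018 + 36,381 = 71,598 (those not working and not actively searching are outside the labor force — including those who want a job but have given up searching).
Civilian working-age population = 180,675 + 71,598 = 252,273.
Unemployment rate = 11,887 / 180,675 = 6.58%.
Labor force participation rate = 180,675 / 252,273 = 71.62%.

Unemployment rate ≈ 6.58%; labor force participation rate ≈ 71.62%.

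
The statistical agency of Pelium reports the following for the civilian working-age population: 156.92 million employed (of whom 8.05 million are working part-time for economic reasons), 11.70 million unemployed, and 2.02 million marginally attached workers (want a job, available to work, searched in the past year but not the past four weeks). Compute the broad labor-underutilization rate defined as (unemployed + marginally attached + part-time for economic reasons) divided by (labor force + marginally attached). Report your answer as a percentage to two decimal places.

Labor force = 156.92 + 11.70 = 168.62 million.
Numerator = 11.70 + 2.02 + 8.05 = 21.77 million.
Denominator = 168.62 + 2.02 = 170.64 million.
Broad rate = 21.77 / 170.64 = 12.76%.

Broad underutilization rate ≈ 12.76%.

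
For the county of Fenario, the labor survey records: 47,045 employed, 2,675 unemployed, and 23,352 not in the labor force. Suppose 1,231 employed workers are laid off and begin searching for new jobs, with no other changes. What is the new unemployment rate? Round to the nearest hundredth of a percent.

Initially, labor force = 47,045 + 2,675 = 49,720, so u = 2,675/49,720 = 5.38%.
After the change, employed falls and unemployed rises by 1,231; labor force unchanged → E = 45,814, U = 3,906, labor force = 49,720.
New unemployment rate = 3,906 / 49,720 = 7.86%.

New unemployment rate ≈ 7.86%.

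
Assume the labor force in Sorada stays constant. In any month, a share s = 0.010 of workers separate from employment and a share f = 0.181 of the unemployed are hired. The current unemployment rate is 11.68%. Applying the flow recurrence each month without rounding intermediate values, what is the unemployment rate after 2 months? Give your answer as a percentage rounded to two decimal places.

Unemployment rate after two months ≈ 9.45%.

With a fixed labor force, u_{t+1} = u_t + s·(1−u_t) − f·u_t = u_t·(1−s−f) + s.
Here 1−s−f = 0.809 and s = 0.010.
u_1 = 0.116800 × 0.809 + 0.010 = 0.104491.
u_2 = 0.104491 × 0.809 + 0.010 = 0.094533.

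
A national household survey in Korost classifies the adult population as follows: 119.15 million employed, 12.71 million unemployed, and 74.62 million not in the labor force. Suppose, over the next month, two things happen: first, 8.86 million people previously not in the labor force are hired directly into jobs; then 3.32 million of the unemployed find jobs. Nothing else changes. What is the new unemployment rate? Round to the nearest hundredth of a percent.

Initially, labor force = 119.15 + 12.71 = 131.86 million, so u = 12.71/131.86 = 9.64%.
After the first change, employed and labor force both rise by 8.86; unemployed unchanged → E = 128.01, U = 12.71, labor force = 140.72 million.
After the second change, unemployed falls and employed rises by 3.32; labor force unchanged → E = 131.33, U = 9.39, labor force = 140.72 million.
New unemployment rate = 9.39 / 140.72 = 6.67%.

New unemployment rate ≈ 6.67%.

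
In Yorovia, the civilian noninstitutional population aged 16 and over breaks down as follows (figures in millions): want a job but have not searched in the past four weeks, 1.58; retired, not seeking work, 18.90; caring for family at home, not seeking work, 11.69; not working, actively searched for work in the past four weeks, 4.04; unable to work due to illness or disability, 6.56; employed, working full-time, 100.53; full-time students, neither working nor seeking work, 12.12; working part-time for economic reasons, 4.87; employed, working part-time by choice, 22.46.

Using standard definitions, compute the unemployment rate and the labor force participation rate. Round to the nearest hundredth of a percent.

Employed = 100.53 + 4.87 + 22.46 = 127.86 million (anyone who worked, including part-time for economic reasons, counts as employed).
Unemployed = 4.04 million.
Labor force = 127.86 + 4.04 = 131.90 million.
Not in labor force = 1.58 + 18.90 + 11.69 + 6.56 + 12.12 = 50.85 million (those not working and not actively searching are outside the labor force — including those who want a job but have given up searching).
Civilian working-age population = 131.90 + 50.85 = 182.75 million.
Unemployment rate = 4.04 / 131.90 = 3.06%.
Labor force participation rate = 131.90 / 182.75 = 72.18%.

Unemployment rate ≈ 3.06%; labor force participation rate ≈ 72.18%.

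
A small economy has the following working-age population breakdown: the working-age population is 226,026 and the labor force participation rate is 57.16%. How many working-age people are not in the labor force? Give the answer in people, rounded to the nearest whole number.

About 96,830 are not in the labor force.

Share not in the labor force = 1 − 0.5716 = 0.4284.
Not in labor force = 0.4284 × 226,026 ≈ 96,830.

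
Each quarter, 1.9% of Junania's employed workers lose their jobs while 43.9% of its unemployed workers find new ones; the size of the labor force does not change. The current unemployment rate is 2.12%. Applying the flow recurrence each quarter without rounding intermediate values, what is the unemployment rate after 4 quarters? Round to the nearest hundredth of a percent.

Unemployment rate after four quarters ≈ 3.97%.

With a fixed labor force, u_{t+1} = u_t + s·(1−u_t) − f·u_t = u_t·(1−s−f) + s.
Here 1−s−f = 0.542 and s = 0.019.
u_1 = 0.021200 × 0.542 + 0.019 = 0.030490.
u_2 = 0.030490 × 0.542 + 0.019 = 0.035526.
u_3 = 0.035526 × 0.542 + 0.019 = 0.038255.
u_4 = 0.038255 × 0.542 + 0.019 = 0.039734.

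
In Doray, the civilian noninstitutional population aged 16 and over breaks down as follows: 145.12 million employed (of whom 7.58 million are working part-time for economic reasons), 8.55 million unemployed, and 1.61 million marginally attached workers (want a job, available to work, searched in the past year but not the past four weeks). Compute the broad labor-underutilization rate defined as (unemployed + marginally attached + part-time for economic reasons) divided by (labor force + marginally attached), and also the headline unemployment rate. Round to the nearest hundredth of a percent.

Broad underutilization rate ≈ 11.42%; headline unemployment rate ≈ 5.56%.

Labor force = 145.12 + 8.55 = 153.67 million.
Numerator = 8.55 + 1.61 + 7.58 = 17.74 million.
Denominator = 153.67 + 1.61 = 155.28 million.
Broad rate = 17.74 / 155.28 = 11.42%.
Headline unemployment rate = 8.55 / 153.67 = 5.56%.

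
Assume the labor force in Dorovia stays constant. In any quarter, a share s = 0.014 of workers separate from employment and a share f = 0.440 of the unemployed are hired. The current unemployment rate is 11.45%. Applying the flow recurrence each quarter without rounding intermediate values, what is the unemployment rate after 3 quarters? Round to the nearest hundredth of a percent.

With a fixed labor force, u_{t+1} = u_t + s·(1−u_t) − f·u_t = u_t·(1−s−f) + s.
Here 1−s−f = 0.546 and s = 0.014.
u_1 = 0.114500 × 0.546 + 0.014 = 0.076517.
u_2 = 0.076517 × 0.546 + 0.014 = 0.055778.
u_3 = 0.055778 × 0.546 + 0.014 = 0.044455.

Unemployment rate after three quarters ≈ 4.45%.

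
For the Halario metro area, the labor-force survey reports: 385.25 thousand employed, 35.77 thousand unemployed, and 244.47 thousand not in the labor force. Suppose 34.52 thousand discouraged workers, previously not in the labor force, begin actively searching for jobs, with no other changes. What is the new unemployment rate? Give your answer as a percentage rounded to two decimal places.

New unemployment rate ≈ 15.43%.

Initially, labor force = 385.25 + 35.77 = 421.02 thousand, so u = 35.77/421.02 = 8.50%.
After the change, unemployed and labor force both rise by 34.52 → E = 385.25, U = 70.29, labor force = 455.54 thousand.
New unemployment rate = 70.29 / 455.54 = 15.43%.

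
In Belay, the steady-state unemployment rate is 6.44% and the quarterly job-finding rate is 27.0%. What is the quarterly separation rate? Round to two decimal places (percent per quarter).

Separation rate ≈ 1.86% per quarter.

From u* = s/(s+f): s = u·f/(1−u).
s = 0.0644 × 27.0 / (1 − 0.0644) = 1.7388 / 0.9356 ≈ 1.86% per quarter.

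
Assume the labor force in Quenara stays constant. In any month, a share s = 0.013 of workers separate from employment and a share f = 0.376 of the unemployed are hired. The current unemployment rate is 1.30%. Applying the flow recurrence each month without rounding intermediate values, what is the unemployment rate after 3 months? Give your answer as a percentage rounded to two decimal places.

Unemployment rate after three months ≈ 2.88%.

With a fixed labor force, u_{t+1} = u_t + s·(1−u_t) − f·u_t = u_t·(1−s−f) + s.
Here 1−s−f = 0.611 and s = 0.013.
u_1 = 0.013000 × 0.611 + 0.013 = 0.020943.
u_2 = 0.020943 × 0.611 + 0.013 = 0.025796.
u_3 = 0.025796 × 0.611 + 0.013 = 0.028761.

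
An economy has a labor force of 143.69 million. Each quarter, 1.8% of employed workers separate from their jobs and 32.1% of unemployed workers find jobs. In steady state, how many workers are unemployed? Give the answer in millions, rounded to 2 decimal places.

About 7.63 million are unemployed in steady state.

Steady-state unemployment rate u* = s/(s+f) = 1.8/(1.8+32.1) = 0.053097.
Unemployed = u* × labor force = 0.053097 × 143.69 ≈ 7.63 million.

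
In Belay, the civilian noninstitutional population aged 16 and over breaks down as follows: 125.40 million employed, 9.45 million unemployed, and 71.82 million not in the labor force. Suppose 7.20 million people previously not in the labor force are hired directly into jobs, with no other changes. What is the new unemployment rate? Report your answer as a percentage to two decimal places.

New unemployment rate ≈ 6.65%.

Initially, labor force = 125.40 + 9.45 = 134.85 million, so u = 9.45/134.85 = 7.01%.
After the change, employed and labor force both rise by 7.20; unemployed unchanged → E = 132.60, U = 9.45, labor force = 142.05 million.
New unemployment rate = 9.45 / 142.05 = 6.65%.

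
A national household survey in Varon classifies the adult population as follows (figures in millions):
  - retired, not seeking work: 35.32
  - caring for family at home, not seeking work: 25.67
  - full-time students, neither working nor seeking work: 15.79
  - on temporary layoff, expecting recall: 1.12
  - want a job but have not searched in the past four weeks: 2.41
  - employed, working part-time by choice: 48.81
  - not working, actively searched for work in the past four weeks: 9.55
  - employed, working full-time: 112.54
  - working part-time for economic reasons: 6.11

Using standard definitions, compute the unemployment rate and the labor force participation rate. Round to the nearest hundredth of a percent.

Unemployment rate ≈ 5.99%; labor force participation rate ≈ 69.23%.

Employed = 48.81 + 112.54 + 6.11 = 167.46 million (anyone who worked, including part-time for economic reasons, counts as employed).
Unemployed = 1.12 + 9.55 = 10.67 million (jobless and actively searching, or on temporary layoff).
Labor force = 167.46 + 10.67 = 178.13 million.
Not in labor force = 35.32 + 25.67 + 15.79 + 2.41 = 79.19 million (those not working and not actively searching are outside the labor force — including those who want a job but have given up searching).
Civilian working-age population = 178.13 + 79.19 = 257.32 million.
Unemployment rate = 10.67 / 178.13 = 5.99%.
Labor force participation rate = 178.13 / 257.32 = 69.23%.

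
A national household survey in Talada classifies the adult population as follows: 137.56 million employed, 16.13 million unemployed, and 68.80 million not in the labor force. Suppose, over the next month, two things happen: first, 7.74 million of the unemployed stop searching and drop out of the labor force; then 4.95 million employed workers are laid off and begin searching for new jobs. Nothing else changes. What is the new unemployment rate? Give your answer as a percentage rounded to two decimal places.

New unemployment rate ≈ 9.14%.

Initially, labor force = 137.56 + 16.13 = 153.69 million, so u = 16.13/153.69 = 10.50%.
After the first change, unemployed and labor force both fall by 7.74 → E = 137.56, U = 8.39, labor force = 145.95 million.
After the second change, employed falls and unemployed rises by 4.95; labor force unchanged → E = 132.61, U = 13.34, labor force = 145.95 million.
New unemployment rate = 13.34 / 145.95 = 9.14%.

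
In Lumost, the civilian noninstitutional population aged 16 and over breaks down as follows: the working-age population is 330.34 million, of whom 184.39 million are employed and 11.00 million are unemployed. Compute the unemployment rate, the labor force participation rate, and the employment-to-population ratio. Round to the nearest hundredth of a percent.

Unemployment rate ≈ 5.63%; labor force participation rate ≈ 59.15%; employment-population ratio ≈ 55.82%.

Labor force = employed + unemployed = 184.39 + 11.00 = 195.39 million.
Unemployment rate = 11.00 / 195.39 = 5.63%.
Labor force participation rate = 195.39 / 330.34 = 59.15%.
Employment-population ratio = 184.39 / 330.34 = 55.82%.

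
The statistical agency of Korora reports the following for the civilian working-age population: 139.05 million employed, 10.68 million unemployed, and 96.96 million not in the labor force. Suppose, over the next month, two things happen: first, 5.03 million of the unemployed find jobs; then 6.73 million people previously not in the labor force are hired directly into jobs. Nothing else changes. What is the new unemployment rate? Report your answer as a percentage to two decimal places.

New unemployment rate ≈ 3.61%.

Initially, labor force = 139.05 + 10.68 = 149.73 million, so u = 10.68/149.73 = 7.13%.
After the first change, unemployed falls and employed rises by 5.03; labor force unchanged → E = 144.08, U = 5.65, labor force = 149.73 million.
After the second change, employed and labor force both rise by 6.73; unemployed unchanged → E = 150.81, U = 5.65, labor force = 156.46 million.
New unemployment rate = 5.65 / 156.46 = 3.61%.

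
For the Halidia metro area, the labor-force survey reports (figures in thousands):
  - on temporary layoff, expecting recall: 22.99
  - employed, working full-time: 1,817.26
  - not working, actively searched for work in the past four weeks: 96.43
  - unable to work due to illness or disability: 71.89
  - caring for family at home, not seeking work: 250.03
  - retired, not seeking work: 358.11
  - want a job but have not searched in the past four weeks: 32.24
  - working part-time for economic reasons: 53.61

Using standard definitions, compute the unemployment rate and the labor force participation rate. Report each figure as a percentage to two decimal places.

Unemployment rate ≈ 6.00%; labor force participation rate ≈ 73.64%.

Employed = 1,817.26 + 53.61 = 1,870.87 thousand (anyone who worked, including part-time for economic reasons, counts as employed).
Unemployed = 22.99 + 96.43 = 119.42 thousand (jobless and actively searching, or on temporary layoff).
Labor force = 1,870.87 + 119.42 = 1,990.29 thousand.
Not in labor force = 71.89 + 250.03 + 358.11 + 32.24 = 712.27 thousand (those not working and not actively searching are outside the labor force — including those who want a job but have given up searching).
Civilian working-age population = 1,990.29 + 712.27 = 2,702.56 thousand.
Unemployment rate = 119.42 / 1,990.29 = 6.00%.
Labor force participation rate = 1,990.29 / 2,702.56 = 73.64%.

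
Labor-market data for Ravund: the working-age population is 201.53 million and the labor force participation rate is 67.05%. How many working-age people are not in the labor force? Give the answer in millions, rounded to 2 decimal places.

About 66.40 million are not in the labor force.

Share not in the labor force = 1 − 0.6705 = 0.3295.
Not in labor force = 0.3295 × 201.53 ≈ 66.40 million.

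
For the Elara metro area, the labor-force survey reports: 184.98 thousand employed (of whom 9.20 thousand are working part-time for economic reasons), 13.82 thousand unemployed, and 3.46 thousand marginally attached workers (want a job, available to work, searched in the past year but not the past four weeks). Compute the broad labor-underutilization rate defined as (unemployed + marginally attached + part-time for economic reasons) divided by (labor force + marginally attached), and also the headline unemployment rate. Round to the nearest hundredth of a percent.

Broad underutilization rate ≈ 13.09%; headline unemployment rate ≈ 6.95%.

Labor force = 184.98 + 13.82 = 198.80 thousand.
Numerator = 13.82 + 3.46 + 9.20 = 26.48 thousand.
Denominator = 198.80 + 3.46 = 202.26 thousand.
Broad rate = 26.48 / 202.26 = 13.09%.
Headline unemployment rate = 13.82 / 198.80 = 6.95%.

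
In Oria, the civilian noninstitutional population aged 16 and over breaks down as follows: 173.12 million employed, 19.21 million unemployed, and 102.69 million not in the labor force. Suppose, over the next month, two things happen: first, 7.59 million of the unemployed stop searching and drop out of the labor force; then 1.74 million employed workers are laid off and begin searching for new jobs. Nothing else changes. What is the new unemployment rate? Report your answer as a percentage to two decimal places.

Initially, labor force = 173.12 + 19.21 = 192.33 million, so u = 19.21/192.33 = 9.99%.
After the first change, unemployed and labor force both fall by 7.59 → E = 173.12, U = 11.62, labor force = 184.74 million.
After the second change, employed falls and unemployed rises by 1.74; labor force unchanged → E = 171.38, U = 13.36, labor force = 184.74 million.
New unemployment rate = 13.36 / 184.74 = 7.23%.

New unemployment rate ≈ 7.23%.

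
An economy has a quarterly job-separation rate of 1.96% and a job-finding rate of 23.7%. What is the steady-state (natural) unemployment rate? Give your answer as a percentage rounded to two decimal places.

At steady state the flows balance: s·E = f·U, so U/(E+U) = s/(s+f).
u* = 1.96 / (1.96 + 23.7) = 1.96 / 25.66 = 7.64%.

Steady-state unemployment rate ≈ 7.64%.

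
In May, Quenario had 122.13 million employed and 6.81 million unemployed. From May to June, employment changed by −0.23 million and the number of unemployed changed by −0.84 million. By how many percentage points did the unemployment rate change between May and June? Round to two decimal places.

The unemployment rate changed by −0.61 percentage points.

May: labor force = 122.13 + 6.81 = 128.94; u = 6.81/128.94 = 5.28%.
June: labor force = 121.90 + 5.97 = 127.87; u = 5.97/127.87 = 4.67%.
Change = 4.67% − 5.28% = −0.61 pp.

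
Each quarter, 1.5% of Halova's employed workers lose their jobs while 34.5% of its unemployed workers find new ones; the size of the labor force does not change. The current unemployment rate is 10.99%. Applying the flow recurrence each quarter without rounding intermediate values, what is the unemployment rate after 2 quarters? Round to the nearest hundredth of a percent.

With a fixed labor force, u_{t+1} = u_t + s·(1−u_t) − f·u_t = u_t·(1−s−f) + s.
Here 1−s−f = 0.640 and s = 0.015.
u_1 = 0.109900 × 0.640 + 0.015 = 0.085336.
u_2 = 0.085336 × 0.640 + 0.015 = 0.069615.

Unemployment rate after two quarters ≈ 6.96%.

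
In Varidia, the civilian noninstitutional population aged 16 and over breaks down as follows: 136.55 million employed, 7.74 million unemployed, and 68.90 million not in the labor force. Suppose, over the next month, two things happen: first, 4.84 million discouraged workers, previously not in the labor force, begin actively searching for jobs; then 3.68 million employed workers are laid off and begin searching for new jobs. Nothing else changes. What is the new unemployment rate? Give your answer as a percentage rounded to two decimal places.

New unemployment rate ≈ 10.90%.

Initially, labor force = 136.55 + 7.74 = 144.29 million, so u = 7.74/144.29 = 5.36%.
After the first change, unemployed and labor force both rise by 4.84 → E = 136.55, U = 12.58, labor force = 149.13 million.
After the second change, employed falls and unemployed rises by 3.68; labor force unchanged → E = 132.87, U = 16.26, labor force = 149.13 million.
New unemployment rate = 16.26 / 149.13 = 10.90%.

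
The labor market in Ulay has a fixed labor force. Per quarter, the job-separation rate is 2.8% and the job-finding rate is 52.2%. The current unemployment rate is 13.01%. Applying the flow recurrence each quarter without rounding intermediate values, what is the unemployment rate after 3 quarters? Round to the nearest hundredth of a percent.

Unemployment rate after three quarters ≈ 5.81%.

With a fixed labor force, u_{t+1} = u_t + s·(1−u_t) − f·u_t = u_t·(1−s−f) + s.
Here 1−s−f = 0.450 and s = 0.028.
u_1 = 0.130100 × 0.450 + 0.028 = 0.086545.
u_2 = 0.086545 × 0.450 + 0.028 = 0.066945.
u_3 = 0.066945 × 0.450 + 0.028 = 0.058125.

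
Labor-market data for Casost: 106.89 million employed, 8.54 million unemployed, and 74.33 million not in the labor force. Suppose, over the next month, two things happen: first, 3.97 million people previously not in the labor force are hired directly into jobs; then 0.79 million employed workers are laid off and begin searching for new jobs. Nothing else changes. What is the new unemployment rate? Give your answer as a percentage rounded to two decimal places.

Initially, labor force = 106.89 + 8.54 = 115.43 million, so u = 8.54/115.43 = 7.40%.
After the first change, employed and labor force both rise by 3.97; unemployed unchanged → E = 110.86, U = 8.54, labor force = 119.40 million.
After the second change, employed falls and unemployed rises by 0.79; labor force unchanged → E = 110.07, U = 9.33, labor force = 119.40 million.
New unemployment rate = 9.33 / 119.40 = 7.81%.

New unemployment rate ≈ 7.81%.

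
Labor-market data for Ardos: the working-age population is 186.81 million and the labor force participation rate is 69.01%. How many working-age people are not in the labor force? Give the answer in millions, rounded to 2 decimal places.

Share not in the labor force = 1 − 0.6901 = 0.3099.
Not in labor force = 0.3099 × 186.81 ≈ 57.89 million.

About 57.89 million are not in the labor force.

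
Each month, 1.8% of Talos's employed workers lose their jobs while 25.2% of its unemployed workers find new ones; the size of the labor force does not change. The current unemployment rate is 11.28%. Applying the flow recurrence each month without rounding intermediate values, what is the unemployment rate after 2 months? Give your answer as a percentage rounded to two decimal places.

Unemployment rate after two months ≈ 9.13%.

With a fixed labor force, u_{t+1} = u_t + s·(1−u_t) − f·u_t = u_t·(1−s−f) + s.
Here 1−s−f = 0.730 and s = 0.018.
u_1 = 0.112800 × 0.730 + 0.018 = 0.100344.
u_2 = 0.100344 × 0.730 + 0.018 = 0.091251.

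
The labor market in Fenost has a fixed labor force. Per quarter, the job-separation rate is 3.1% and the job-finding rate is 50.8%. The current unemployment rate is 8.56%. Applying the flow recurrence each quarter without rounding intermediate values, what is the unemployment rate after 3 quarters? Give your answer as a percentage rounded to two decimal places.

Unemployment rate after three quarters ≈ 6.03%.

With a fixed labor force, u_{t+1} = u_t + s·(1−u_t) − f·u_t = u_t·(1−s−f) + s.
Here 1−s−f = 0.461 and s = 0.031.
u_1 = 0.085600 × 0.461 + 0.031 = 0.070462.
u_2 = 0.070462 × 0.461 + 0.031 = 0.063483.
u_3 = 0.063483 × 0.461 + 0.031 = 0.060266.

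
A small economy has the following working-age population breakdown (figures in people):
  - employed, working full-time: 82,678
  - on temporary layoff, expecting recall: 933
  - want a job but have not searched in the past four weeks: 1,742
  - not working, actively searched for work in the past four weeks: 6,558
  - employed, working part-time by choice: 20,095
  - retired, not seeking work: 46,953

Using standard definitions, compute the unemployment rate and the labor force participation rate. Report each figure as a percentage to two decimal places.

Unemployment rate ≈ 6.79%; labor force participation rate ≈ 69.37%.

Employed = 82,678 + 20,095 = 102,773.
Unemployed = 933 + 6,558 = 7,491 (jobless and actively searching, or on temporary layoff).
Labor force = 102,773 + 7,491 = 110,264.
Not in labor force = 1,742 + 46,953 = 48,695 (those not working and not actively searching are outside the labor force — including those who want a job but have given up searching).
Civilian working-age population = 110,264 + 48,695 = 158,959.
Unemployment rate = 7,491 / 110,264 = 6.79%.
Labor force participation rate = 110,264 / 158,959 = 69.37%.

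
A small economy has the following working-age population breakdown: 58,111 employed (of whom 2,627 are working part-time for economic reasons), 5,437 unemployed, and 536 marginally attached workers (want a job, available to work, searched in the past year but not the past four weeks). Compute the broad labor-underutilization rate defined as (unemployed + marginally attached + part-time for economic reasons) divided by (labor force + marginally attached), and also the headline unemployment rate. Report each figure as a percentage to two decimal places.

Labor force = 58,111 + 5,437 = 63,548.
Numerator = 5,437 + 536 + 2,627 = 8,600.
Denominator = 63,548 + 536 = 64,084.
Broad rate = 8,600 / 64,084 = 13.42%.
Headline unemployment rate = 5,437 / 63,548 = 8.56%.

Broad underutilization rate ≈ 13.42%; headline unemployment rate ≈ 8.56%.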